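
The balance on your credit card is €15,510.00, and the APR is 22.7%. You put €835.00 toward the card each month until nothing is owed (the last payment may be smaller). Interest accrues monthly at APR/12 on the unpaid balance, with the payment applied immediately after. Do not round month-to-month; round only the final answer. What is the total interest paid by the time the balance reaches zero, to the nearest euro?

€3,779

Monthly rate r = 22.7%/12 = 1.89167% = 0.0189167.
Payoff takes n = ⌈−ln(1 − rB₀/P)/ln(1+r)⌉ = ⌈23.100⌉ = 24 payments; the last is €84.48.
Total paid = 23·€835.00 + €84.48 = €19,289.48.
Total interest = total paid − principal = €19,289.48 − €15,510.00 = €3,779.48.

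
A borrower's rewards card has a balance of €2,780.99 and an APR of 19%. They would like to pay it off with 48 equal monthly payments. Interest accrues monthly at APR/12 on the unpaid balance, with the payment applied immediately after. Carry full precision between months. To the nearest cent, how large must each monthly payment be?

Monthly rate r = 19%/12 = 1.58333% = 0.0158333.
Level-payment amortization: P = B₀·r / (1 − (1+r)^(−n)) = 2780.99·0.0158333 / (1 − 1.01583^(−48)).
Denominator 1 − (1+r)^(−48) = 0.529540827.
P = 44.0323 / 0.529540827 ≈ 83.15.

€83.15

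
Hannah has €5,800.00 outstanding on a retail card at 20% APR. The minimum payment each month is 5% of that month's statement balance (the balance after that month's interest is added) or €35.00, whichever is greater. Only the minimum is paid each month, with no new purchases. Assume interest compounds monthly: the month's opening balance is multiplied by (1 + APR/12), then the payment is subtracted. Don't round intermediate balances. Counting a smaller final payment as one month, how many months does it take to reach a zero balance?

86 months

Monthly rate r = 20%/12 = 1.66667% = 0.0166667.
While 5% of the post-interest balance exceeds €35.00, each month B ← (B·(1+r))·(1 − 0.05), i.e. B shrinks by the factor (1+r)·0.95 = 0.96583.
This holds for months 1–62. Entering month 63 the balance is €671.99; 5% of the post-interest balance is now below €35.00, so the flat €35.00 minimum applies from here.
From month 63 a fixed €35.00 at rate r clears €671.99 in 24 more payments. Total: 62 + 24 = 86 months.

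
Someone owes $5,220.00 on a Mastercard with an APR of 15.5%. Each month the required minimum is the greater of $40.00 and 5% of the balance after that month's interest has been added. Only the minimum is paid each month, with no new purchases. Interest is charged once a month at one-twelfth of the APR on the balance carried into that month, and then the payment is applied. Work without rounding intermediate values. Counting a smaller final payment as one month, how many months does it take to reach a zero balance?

Monthly rate r = 15.5%/12 = 1.29167% = 0.0129167.
While 5% of the post-interest balance exceeds $40.00, each month B ← (B·(1+r))·(1 − 0.05), i.e. B shrinks by the factor (1+r)·0.95 = 0.96227.
This holds for months 1–50. Entering month 51 the balance is $763.02; 5% of the post-interest balance is now below $40.00, so the flat $40.00 minimum applies from here.
From month 51 a fixed $40.00 at rate r clears $763.02 in 23 more payments. Total: 50 + 23 = 73 months.

73 months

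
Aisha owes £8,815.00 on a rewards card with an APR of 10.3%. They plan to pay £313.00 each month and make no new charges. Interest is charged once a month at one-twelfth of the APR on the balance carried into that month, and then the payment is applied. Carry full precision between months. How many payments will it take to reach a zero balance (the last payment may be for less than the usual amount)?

33 payments

Monthly rate r = 10.3%/12 = 0.858333% = 0.00858333.
Recurrence: B ← B·(1+r) − £313.00.
Month 1: interest £75.66; balance after payment £8,577.66.
Month 2: interest £73.62; balance after payment £8,338.29.
Closed form: n = −ln(1 − rB₀/P)/ln(1+r) = −ln(0.75827)/ln(1.00858) ≈ 32.377, so the balance reaches zero during payment 33.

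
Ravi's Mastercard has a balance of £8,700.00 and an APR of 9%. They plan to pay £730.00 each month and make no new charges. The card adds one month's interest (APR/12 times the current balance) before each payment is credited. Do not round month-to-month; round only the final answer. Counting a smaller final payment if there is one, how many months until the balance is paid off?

13 payments

Monthly rate r = 9%/12 = 0.75% = 0.0075.
Recurrence: B ← B·(1+r) − £730.00.
Month 1: interest £65.25; balance after payment £8,035.25.
Month 2: interest £60.26; balance after payment £7,365.51.
Closed form: n = −ln(1 − rB₀/P)/ln(1+r) = −ln(0.91062)/ln(1.0075) ≈ 12.531, so the balance reaches zero during payment 13.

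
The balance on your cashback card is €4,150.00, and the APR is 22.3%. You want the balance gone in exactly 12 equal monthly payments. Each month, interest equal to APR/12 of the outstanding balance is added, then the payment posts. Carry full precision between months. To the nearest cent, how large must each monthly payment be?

Monthly rate r = 22.3%/12 = 1.85833% = 0.0185833.
Level-payment amortization: P = B₀·r / (1 − (1+r)^(−n)) = 4150.00·0.0185833 / (1 − 1.01858^(−12)).
Denominator 1 − (1+r)^(−12) = 0.198245859.
P = 77.1208 / 0.198245859 ≈ 389.02.

€389.02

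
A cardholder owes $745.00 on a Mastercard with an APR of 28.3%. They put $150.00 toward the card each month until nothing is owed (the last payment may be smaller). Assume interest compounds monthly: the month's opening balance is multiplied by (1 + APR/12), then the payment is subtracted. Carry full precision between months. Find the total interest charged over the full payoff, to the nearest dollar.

Monthly rate r = 28.3%/12 = 2.35833% = 0.0235833.
Payoff takes n = ⌈−ln(1 − rB₀/P)/ln(1+r)⌉ = ⌈5.345⌉ = 6 payments; the last is $52.07.
Total paid = 5·$150.00 + $52.07 = $802.07.
Total interest = total paid − principal = $802.07 − $745.00 = $57.07.

$57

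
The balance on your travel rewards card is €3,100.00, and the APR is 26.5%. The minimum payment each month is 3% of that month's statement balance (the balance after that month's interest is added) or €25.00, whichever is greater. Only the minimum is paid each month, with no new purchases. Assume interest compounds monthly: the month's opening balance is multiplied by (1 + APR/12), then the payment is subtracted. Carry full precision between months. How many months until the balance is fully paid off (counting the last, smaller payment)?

214 months

Monthly rate r = 26.5%/12 = 2.20833% = 0.0220833.
While 3% of the post-interest balance exceeds €25.00, each month B ← (B·(1+r))·(1 − 0.03), i.e. B shrinks by the factor (1+r)·0.97 = 0.99142.
This holds for months 1–156. Entering month 157 the balance is €808.38; 3% of the post-interest balance is now below €25.00, so the flat €25.00 minimum applies from here.
From month 157 a fixed €25.00 at rate r clears €808.38 in 58 more payments. Total: 156 + 58 = 214 months.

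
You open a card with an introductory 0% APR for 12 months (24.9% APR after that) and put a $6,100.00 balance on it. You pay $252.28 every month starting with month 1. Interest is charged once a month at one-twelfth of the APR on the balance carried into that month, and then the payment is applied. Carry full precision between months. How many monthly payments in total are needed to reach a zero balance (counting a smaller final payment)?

27 payments

Promo months 1–12 at r₀ = 0%/12 = 0; months 13+ at r₁ = 24.9%/12 = 0.02075.
After month 12 (no interest yet): B = $6,100.00 − 12·$252.28 = $3,072.64.
Then at r₁ with $252.28/mo: n₂ = −ln(1 − r₁·B/P)/ln(1+r₁) ≈ 14.18 → 15 more payments.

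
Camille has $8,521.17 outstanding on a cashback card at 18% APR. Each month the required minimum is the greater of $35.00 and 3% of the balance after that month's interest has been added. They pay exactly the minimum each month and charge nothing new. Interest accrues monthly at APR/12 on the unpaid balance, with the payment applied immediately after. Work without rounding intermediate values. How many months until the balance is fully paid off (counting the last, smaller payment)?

Monthly rate r = 18%/12 = 1.5% = 0.015.
While 3% of the post-interest balance exceeds $35.00, each month B ← (B·(1+r))·(1 − 0.03), i.e. B shrinks by the factor (1+r)·0.97 = 0.98455.
This holds for months 1–129. Entering month 130 the balance is $1,143.33; 3% of the post-interest balance is now below $35.00, so the flat $35.00 minimum applies from here.
From month 130 a fixed $35.00 at rate r clears $1,143.33 in 46 more payments. Total: 129 + 46 = 175 months.

175 months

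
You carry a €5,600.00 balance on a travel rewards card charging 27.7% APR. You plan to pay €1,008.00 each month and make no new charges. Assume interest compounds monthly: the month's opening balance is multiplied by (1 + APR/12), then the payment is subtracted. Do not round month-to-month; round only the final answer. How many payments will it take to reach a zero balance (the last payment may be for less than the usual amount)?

Monthly rate r = 27.7%/12 = 2.30833% = 0.0230833.
Recurrence: B ← B·(1+r) − €1,008.00.
Month 1: interest €129.27; balance after payment €4,721.27.
Month 2: interest €108.98; balance after payment €3,822.25.
Closed form: n = −ln(1 − rB₀/P)/ln(1+r) = −ln(0.87176)/ln(1.02308) ≈ 6.014, so the balance reaches zero during payment 7.

7 months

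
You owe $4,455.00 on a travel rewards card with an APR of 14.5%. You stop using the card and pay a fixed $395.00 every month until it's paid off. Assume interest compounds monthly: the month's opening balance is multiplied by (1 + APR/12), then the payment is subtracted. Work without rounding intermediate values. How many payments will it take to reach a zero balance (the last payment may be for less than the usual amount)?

13 payments

Monthly rate r = 14.5%/12 = 1.20833% = 0.0120833.
Recurrence: B ← B·(1+r) − $395.00.
Month 1: interest $53.83; balance after payment $4,113.83.
Month 2: interest $49.71; balance after payment $3,768.54.
Closed form: n = −ln(1 − rB₀/P)/ln(1+r) = −ln(0.86372)/ln(1.01208) ≈ 12.198, so the balance reaches zero during payment 13.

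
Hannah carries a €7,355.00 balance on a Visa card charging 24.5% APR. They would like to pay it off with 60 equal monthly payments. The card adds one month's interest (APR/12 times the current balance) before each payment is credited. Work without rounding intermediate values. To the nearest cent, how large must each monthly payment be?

Monthly rate r = 24.5%/12 = 2.04167% = 0.0204167.
Level-payment amortization: P = B₀·r / (1 − (1+r)^(−n)) = 7355.00·0.0204167 / (1 − 1.02042^(−60)).
Denominator 1 − (1+r)^(−60) = 0.702595596.
P = 150.165 / 0.702595596 ≈ 213.73.

€213.73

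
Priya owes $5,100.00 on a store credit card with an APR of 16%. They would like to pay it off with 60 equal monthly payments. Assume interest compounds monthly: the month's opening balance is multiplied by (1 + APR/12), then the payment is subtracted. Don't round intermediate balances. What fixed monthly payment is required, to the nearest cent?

Monthly rate r = 16%/12 = 1.33333% = 0.0133333.
Level-payment amortization: P = B₀·r / (1 − (1+r)^(−n)) = 5100.00·0.0133333 / (1 − 1.01333^(−60)).
Denominator 1 − (1+r)^(−60) = 0.548289416.
P = 68 / 0.548289416 ≈ 124.02.

$124.02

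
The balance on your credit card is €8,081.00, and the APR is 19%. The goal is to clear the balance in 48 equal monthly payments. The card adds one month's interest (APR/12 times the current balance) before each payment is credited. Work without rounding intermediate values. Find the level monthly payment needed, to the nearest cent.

€241.62

Monthly rate r = 19%/12 = 1.58333% = 0.0158333.
Level-payment amortization: P = B₀·r / (1 − (1+r)^(−n)) = 8081.00·0.0158333 / (1 − 1.01583^(−48)).
Denominator 1 − (1+r)^(−48) = 0.529540827.
P = 127.949 / 0.529540827 ≈ 241.62.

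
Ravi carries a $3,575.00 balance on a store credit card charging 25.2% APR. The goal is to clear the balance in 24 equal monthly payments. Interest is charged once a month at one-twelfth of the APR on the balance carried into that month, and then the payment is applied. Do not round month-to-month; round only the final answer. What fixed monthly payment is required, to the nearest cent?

Monthly rate r = 25.2%/12 = 2.1% = 0.021.
Level-payment amortization: P = B₀·r / (1 − (1+r)^(−n)) = 3575.00·0.021 / (1 − 1.021^(−24)).
Denominator 1 − (1+r)^(−24) = 0.392729492.
P = 75.075 / 0.392729492 ≈ 191.16.

$191.16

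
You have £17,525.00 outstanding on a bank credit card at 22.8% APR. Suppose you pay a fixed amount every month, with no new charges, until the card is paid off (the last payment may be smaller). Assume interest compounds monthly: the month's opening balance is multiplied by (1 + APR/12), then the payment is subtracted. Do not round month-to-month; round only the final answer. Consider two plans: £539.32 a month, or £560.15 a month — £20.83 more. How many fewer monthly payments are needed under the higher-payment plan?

4 fewer payments

Monthly rate r = 22.8%/12 = 1.9% = 0.019.
At £539.32/mo: n = ⌈−ln(1 − rB₀/P)/ln(1+r)⌉ = 52 payments (last £24.58); total interest = total paid − £17,525.00 = £10,004.90.
At £560.15/mo: 48 payments (last £531.83); total interest £9,333.88.
Payments saved = 52 − 48 = 4.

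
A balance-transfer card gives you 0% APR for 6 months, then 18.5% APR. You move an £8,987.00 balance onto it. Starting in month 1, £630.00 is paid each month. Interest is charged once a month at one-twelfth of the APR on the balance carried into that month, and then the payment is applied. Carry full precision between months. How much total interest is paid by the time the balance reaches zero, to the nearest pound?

£406

Promo months 1–6 at r₀ = 0%/12 = 0; months 7+ at r₁ = 18.5%/12 = 0.0154167.
After month 6 (no interest yet): B = £8,987.00 − 6·£630.00 = £5,207.00.
Then at r₁ with £630.00/mo: n₂ = −ln(1 − r₁·B/P)/ln(1+r₁) ≈ 8.91 → 9 more payments.
Total paid = 14·£630.00 + £573.14 = £9,393.14; interest = £9,393.14 − £8,987.00 = £406.14.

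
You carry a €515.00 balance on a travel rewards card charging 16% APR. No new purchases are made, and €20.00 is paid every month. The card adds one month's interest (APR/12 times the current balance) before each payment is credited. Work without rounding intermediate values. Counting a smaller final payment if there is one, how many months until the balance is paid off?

32 payments

Monthly rate r = 16%/12 = 1.33333% = 0.0133333.
Recurrence: B ← B·(1+r) − €20.00.
Month 1: interest €6.87; balance after payment €501.87.
Month 2: interest €6.69; balance after payment €488.56.
Closed form: n = −ln(1 − rB₀/P)/ln(1+r) = −ln(0.65667)/ln(1.01333) ≈ 31.753, so the balance reaches zero during payment 32.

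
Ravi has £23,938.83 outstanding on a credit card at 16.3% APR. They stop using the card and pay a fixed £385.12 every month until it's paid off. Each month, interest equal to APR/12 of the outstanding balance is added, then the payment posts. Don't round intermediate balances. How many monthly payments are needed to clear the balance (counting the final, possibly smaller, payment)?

138 months

Monthly rate r = 16.3%/12 = 1.35833% = 0.0135833.
Recurrence: B ← B·(1+r) − £385.12.
Month 1: interest £325.17; balance after payment £23,878.88.
Month 2: interest £324.35; balance after payment £23,818.11.
Closed form: n = −ln(1 − rB₀/P)/ln(1+r) = −ln(0.15567)/ln(1.01358) ≈ 137.863, so the balance reaches zero during payment 138.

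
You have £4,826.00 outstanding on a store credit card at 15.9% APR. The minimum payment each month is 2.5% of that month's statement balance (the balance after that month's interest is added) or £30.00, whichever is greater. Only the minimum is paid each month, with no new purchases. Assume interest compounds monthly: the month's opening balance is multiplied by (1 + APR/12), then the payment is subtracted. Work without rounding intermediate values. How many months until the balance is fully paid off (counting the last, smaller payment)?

Monthly rate r = 15.9%/12 = 1.325% = 0.01325.
While 2.5% of the post-interest balance exceeds £30.00, each month B ← (B·(1+r))·(1 − 0.025), i.e. B shrinks by the factor (1+r)·0.975 = 0.98792.
This holds for months 1–116. Entering month 117 the balance is £1,178.28; 2.5% of the post-interest balance is now below £30.00, so the flat £30.00 minimum applies from here.
From month 117 a fixed £30.00 at rate r clears £1,178.28 in 56 more payments. Total: 116 + 56 = 172 months.

172 months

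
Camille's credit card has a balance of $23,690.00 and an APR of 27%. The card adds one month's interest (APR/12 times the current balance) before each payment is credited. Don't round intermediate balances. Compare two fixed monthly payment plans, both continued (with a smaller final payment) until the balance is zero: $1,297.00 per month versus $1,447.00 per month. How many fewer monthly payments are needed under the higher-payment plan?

Monthly rate r = 27%/12 = 2.25% = 0.0225.
At $1,297.00/mo: n = ⌈−ln(1 − rB₀/P)/ln(1+r)⌉ = 24 payments (last $1,023.09); total interest = total paid − $23,690.00 = $7,164.09.
At $1,447.00/mo: 21 payments (last $942.23); total interest $6,192.23.
Payments saved = 24 − 21 = 3.

3 fewer payments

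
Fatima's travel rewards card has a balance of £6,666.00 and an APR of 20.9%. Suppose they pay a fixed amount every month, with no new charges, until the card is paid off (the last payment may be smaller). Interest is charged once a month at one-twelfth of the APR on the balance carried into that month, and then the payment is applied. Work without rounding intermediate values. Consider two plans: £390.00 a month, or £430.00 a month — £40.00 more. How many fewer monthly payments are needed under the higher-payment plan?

Monthly rate r = 20.9%/12 = 1.74167% = 0.0174167.
At £390.00/mo: n = ⌈−ln(1 − rB₀/P)/ln(1+r)⌉ = 21 payments (last £182.60); total interest = total paid − £6,666.00 = £1,316.60.
At £430.00/mo: 19 payments (last £97.97); total interest £1,171.97.
Payments saved = 21 − 19 = 2.

2 fewer payments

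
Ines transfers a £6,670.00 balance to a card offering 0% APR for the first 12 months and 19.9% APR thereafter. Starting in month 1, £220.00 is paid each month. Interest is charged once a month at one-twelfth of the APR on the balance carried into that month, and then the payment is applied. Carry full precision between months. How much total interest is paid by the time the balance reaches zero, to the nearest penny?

£813.28

Promo months 1–12 at r₀ = 0%/12 = 0; months 13+ at r₁ = 19.9%/12 = 0.0165833.
After month 12 (no interest yet): B = £6,670.00 − 12·£220.00 = £4,030.00.
Then at r₁ with £220.00/mo: n₂ = −ln(1 − r₁·B/P)/ln(1+r₁) ≈ 22.01 → 23 more payments.
Total paid = 34·£220.00 + £3.28 = £7,483.28; interest = £7,483.28 − £6,670.00 = £813.28.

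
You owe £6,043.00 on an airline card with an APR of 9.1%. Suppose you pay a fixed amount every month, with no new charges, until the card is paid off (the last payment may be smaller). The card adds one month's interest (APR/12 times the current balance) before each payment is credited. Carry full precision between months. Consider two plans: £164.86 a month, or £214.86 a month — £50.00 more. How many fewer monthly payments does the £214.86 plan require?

Monthly rate r = 9.1%/12 = 0.758333% = 0.00758333.
At £164.86/mo: n = ⌈−ln(1 − rB₀/P)/ln(1+r)⌉ = 44 payments (last £18.28); total interest = total paid − £6,043.00 = £1,064.26.
At £214.86/mo: 32 payments (last £162.00); total interest £779.66.
Payments saved = 44 − 32 = 12.

12 fewer payments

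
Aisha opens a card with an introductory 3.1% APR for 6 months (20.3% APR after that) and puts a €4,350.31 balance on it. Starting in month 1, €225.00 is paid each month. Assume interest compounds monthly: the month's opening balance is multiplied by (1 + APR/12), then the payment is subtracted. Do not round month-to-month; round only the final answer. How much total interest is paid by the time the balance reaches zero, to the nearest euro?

Promo months 1–6 at r₀ = 3.1%/12 = 0.00258333; months 7+ at r₁ = 20.3%/12 = 0.0169167.
After month 6: iterate B ← B·(1+r₀) − €225.00 for 6 months → €3,059.43.
Then at r₁ with €225.00/mo: n₂ = −ln(1 − r₁·B/P)/ln(1+r₁) ≈ 15.58 → 16 more payments.
Total paid = 21·€225.00 + €131.47 = €4,856.47; interest = €4,856.47 − €4,350.31 = €506.16.

€506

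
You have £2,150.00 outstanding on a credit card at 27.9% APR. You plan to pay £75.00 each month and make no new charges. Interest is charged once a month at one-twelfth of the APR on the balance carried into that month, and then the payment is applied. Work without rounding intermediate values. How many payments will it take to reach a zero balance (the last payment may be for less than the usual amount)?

48 payments

Monthly rate r = 27.9%/12 = 2.325% = 0.02325.
Recurrence: B ← B·(1+r) − £75.00.
Month 1: interest £49.99; balance after payment £2,124.99.
Month 2: interest £49.41; balance after payment £2,099.39.
Closed form: n = −ln(1 − rB₀/P)/ln(1+r) = −ln(0.3335)/ln(1.02325) ≈ 47.778, so the balance reaches zero during payment 48.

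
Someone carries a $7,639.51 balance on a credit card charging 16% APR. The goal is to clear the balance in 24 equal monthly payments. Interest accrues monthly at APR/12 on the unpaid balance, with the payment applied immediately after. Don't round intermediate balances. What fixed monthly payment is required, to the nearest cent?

$374.05

Monthly rate r = 16%/12 = 1.33333% = 0.0133333.
Level-payment amortization: P = B₀·r / (1 − (1+r)^(−n)) = 7639.51·0.0133333 / (1 − 1.01333^(−24)).
Denominator 1 − (1+r)^(−24) = 0.272313854.
P = 101.86 / 0.272313854 ≈ 374.05.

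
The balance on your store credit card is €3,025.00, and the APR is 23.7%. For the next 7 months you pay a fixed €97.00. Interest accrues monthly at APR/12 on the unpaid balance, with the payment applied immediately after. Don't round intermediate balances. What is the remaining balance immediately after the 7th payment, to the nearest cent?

Monthly rate r = 23.7%/12 = 1.975% = 0.01975.
Each month: B ← B·(1+r) − €97.00.
Month 1: interest €59.74; balance after payment €2,987.74.
Month 2: interest €59.01; balance after payment €2,949.75.
Month 3: interest €58.26; balance after payment €2,911.01.
Month 4: interest €57.49; balance after payment €2,871.50.
Month 5: interest €56.71; balance after payment €2,831.21.
Month 6: interest €55.92; balance after payment €2,790.13.
Month 7: interest €55.11; balance after payment €2,748.24.

€2,748.24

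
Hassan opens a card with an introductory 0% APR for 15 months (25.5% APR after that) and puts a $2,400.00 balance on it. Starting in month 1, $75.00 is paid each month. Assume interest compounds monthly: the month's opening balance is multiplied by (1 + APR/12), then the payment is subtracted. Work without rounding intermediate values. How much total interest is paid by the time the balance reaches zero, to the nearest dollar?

$324

Promo months 1–15 at r₀ = 0%/12 = 0; months 16+ at r₁ = 25.5%/12 = 0.02125.
After month 15 (no interest yet): B = $2,400.00 − 15·$75.00 = $1,275.00.
Then at r₁ with $75.00/mo: n₂ = −ln(1 − r₁·B/P)/ln(1+r₁) ≈ 21.32 → 22 more payments.
Total paid = 36·$75.00 + $23.95 = $2,723.95; interest = $2,723.95 − $2,400.00 = $323.95.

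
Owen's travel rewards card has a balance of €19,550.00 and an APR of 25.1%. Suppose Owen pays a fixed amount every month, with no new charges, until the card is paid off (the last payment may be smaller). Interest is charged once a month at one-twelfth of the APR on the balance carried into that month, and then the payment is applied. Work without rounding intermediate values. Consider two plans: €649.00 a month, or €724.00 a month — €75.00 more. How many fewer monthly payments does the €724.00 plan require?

8 fewer payments

Monthly rate r = 25.1%/12 = 2.09167% = 0.0209167.
At €649.00/mo: n = ⌈−ln(1 − rB₀/P)/ln(1+r)⌉ = 49 payments (last €25.96); total interest = total paid − €19,550.00 = €11,627.96.
At €724.00/mo: 41 payments (last €138.63); total interest €9,548.63.
Payments saved = 49 − 41 = 8.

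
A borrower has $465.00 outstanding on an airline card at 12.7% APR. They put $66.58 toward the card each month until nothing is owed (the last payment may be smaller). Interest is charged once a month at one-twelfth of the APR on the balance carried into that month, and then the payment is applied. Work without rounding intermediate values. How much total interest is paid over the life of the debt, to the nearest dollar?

$21

Monthly rate r = 12.7%/12 = 1.05833% = 0.0105833.
Payoff takes n = ⌈−ln(1 − rB₀/P)/ln(1+r)⌉ = ⌈7.294⌉ = 8 payments; the last is $19.65.
Total paid = 7·$66.58 + $19.65 = $485.71.
Total interest = total paid − principal = $485.71 − $465.00 = $20.71.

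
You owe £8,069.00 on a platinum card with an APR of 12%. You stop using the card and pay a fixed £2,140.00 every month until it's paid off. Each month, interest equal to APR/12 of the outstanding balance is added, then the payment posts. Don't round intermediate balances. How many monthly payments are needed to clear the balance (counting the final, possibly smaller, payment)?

Monthly rate r = 12%/12 = 1% = 0.01.
Recurrence: B ← B·(1+r) − £2,140.00.
Month 1: interest £80.69; balance after payment £6,009.69.
Month 2: interest £60.10; balance after payment £3,929.79.
Month 3: interest £39.30; balance after payment £1,829.08.
Month 4: interest £18.29; balance after payment £0.00.

4 payments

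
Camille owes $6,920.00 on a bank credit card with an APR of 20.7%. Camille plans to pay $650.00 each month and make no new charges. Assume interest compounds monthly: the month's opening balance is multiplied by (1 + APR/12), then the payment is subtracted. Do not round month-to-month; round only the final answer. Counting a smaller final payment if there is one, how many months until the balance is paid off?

Monthly rate r = 20.7%/12 = 1.725% = 0.01725.
Recurrence: B ← B·(1+r) − $650.00.
Month 1: interest $119.37; balance after payment $6,389.37.
Month 2: interest $110.22; balance after payment $5,849.59.
Closed form: n = −ln(1 − rB₀/P)/ln(1+r) = −ln(0.81635)/ln(1.01725) ≈ 11.864, so the balance reaches zero during payment 12.

12 months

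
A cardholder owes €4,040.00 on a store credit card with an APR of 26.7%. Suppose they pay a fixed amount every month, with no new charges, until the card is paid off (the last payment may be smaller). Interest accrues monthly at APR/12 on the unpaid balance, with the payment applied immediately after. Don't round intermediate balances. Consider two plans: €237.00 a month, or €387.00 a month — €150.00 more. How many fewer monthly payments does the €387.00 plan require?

9 fewer payments

Monthly rate r = 26.7%/12 = 2.225% = 0.02225.
At €237.00/mo: n = ⌈−ln(1 − rB₀/P)/ln(1+r)⌉ = 22 payments (last €159.45); total interest = total paid − €4,040.00 = €1,096.45.
At €387.00/mo: 13 payments (last €4.43); total interest €608.43.
Payments saved = 22 − 13 = 9.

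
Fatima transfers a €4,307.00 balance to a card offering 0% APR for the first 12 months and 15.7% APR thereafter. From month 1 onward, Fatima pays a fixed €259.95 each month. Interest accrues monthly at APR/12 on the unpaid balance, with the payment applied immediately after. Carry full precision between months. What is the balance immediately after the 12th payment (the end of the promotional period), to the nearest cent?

Promo months 1–12 at r₀ = 0%/12 = 0; months 13+ at r₁ = 15.7%/12 = 0.0130833.
After month 12 (no interest yet): B = €4,307.00 − 12·€259.95 = €1,187.60.

€1,187.60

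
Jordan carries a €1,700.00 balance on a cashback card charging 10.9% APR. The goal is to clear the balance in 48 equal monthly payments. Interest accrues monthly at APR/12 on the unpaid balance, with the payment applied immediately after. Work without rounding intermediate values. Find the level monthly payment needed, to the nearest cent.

€43.85

Monthly rate r = 10.9%/12 = 0.908333% = 0.00908333.
Level-payment amortization: P = B₀·r / (1 − (1+r)^(−n)) = 1700.00·0.00908333 / (1 − 1.00908^(−48)).
Denominator 1 − (1+r)^(−48) = 0.352108311.
P = 15.4417 / 0.352108311 ≈ 43.85.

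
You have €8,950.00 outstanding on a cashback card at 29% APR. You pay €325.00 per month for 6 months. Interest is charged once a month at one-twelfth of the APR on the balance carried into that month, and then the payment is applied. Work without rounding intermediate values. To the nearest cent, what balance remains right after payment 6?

€8,257.05

Monthly rate r = 29%/12 = 2.41667% = 0.0241667.
Each month: B ← B·(1+r) − €325.00.
Month 1: interest €216.29; balance after payment €8,841.29.
Month 2: interest €213.66; balance after payment €8,729.96.
Month 3: interest €210.97; balance after payment €8,615.93.
Month 4: interest €208.22; balance after payment €8,499.15.
Month 5: interest €205.40; balance after payment €8,379.54.
Month 6: interest €202.51; balance after payment €8,257.05.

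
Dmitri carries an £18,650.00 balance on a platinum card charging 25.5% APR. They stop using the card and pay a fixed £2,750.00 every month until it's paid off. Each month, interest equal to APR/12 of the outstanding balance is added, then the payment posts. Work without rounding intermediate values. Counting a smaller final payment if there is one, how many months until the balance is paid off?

Monthly rate r = 25.5%/12 = 2.125% = 0.02125.
Recurrence: B ← B·(1+r) − £2,750.00.
Month 1: interest £396.31; balance after payment £16,296.31.
Month 2: interest £346.30; balance after payment £13,892.61.
Closed form: n = −ln(1 − rB₀/P)/ln(1+r) = −ln(0.85589)/ln(1.02125) ≈ 7.401, so the balance reaches zero during payment 8.

8 payments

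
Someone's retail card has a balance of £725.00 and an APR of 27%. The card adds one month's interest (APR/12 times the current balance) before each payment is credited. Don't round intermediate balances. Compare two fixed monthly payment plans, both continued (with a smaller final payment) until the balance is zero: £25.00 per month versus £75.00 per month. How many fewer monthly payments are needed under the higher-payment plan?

Monthly rate r = 27%/12 = 2.25% = 0.0225.
At £25.00/mo: n = ⌈−ln(1 − rB₀/P)/ln(1+r)⌉ = 48 payments (last £12.67); total interest = total paid − £725.00 = £462.67.
At £75.00/mo: 12 payments (last £1.72); total interest £101.72.
Payments saved = 48 − 12 = 36.

36 fewer payments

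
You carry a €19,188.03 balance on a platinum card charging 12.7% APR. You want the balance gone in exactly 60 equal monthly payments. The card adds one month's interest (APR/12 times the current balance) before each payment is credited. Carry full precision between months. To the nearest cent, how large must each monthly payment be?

€433.65

Monthly rate r = 12.7%/12 = 1.05833% = 0.0105833.
Level-payment amortization: P = B₀·r / (1 − (1+r)^(−n)) = 19188.03·0.0105833 / (1 − 1.01058^(−60)).
Denominator 1 − (1+r)^(−60) = 0.46829333.
P = 203.073 / 0.46829333 ≈ 433.65.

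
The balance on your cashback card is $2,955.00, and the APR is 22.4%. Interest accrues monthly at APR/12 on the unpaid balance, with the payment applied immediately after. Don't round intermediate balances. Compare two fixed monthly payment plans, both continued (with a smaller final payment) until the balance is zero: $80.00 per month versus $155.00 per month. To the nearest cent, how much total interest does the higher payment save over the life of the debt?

$1,372.62

Monthly rate r = 22.4%/12 = 1.86667% = 0.0186667.
At $80.00/mo: n = ⌈−ln(1 − rB₀/P)/ln(1+r)⌉ = 64 payments (last $19.22); total interest = total paid − $2,955.00 = $2,104.22.
At $155.00/mo: 24 payments (last $121.60); total interest $731.60.
Interest saved = $2,104.22 − $731.60 = $1,372.62.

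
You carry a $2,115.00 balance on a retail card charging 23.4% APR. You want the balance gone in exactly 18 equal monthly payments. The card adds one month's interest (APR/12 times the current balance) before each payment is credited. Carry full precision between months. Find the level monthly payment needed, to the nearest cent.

Monthly rate r = 23.4%/12 = 1.95% = 0.0195.
Level-payment amortization: P = B₀·r / (1 − (1+r)^(−n)) = 2115.00·0.0195 / (1 − 1.0195^(−18)).
Denominator 1 − (1+r)^(−18) = 0.293633884.
P = 41.2425 / 0.293633884 ≈ 140.46.

$140.46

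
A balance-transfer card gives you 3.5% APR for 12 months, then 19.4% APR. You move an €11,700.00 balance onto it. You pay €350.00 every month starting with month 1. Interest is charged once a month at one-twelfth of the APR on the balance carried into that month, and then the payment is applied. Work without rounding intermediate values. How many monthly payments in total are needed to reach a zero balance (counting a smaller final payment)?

Promo months 1–12 at r₀ = 3.5%/12 = 0.00291667; months 13+ at r₁ = 19.4%/12 = 0.0161667.
After month 12: iterate B ← B·(1+r₀) − €350.00 for 12 months → €7,848.10.
Then at r₁ with €350.00/mo: n₂ = −ln(1 − r₁·B/P)/ln(1+r₁) ≈ 28.07 → 29 more payments.

41 months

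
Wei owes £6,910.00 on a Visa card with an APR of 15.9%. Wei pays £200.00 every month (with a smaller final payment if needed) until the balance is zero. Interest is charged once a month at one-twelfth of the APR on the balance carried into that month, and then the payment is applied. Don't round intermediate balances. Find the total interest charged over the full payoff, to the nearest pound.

£2,391

Monthly rate r = 15.9%/12 = 1.325% = 0.01325.
Payoff takes n = ⌈−ln(1 − rB₀/P)/ln(1+r)⌉ = ⌈46.501⌉ = 47 payments; the last is £100.61.
Total paid = 46·£200.00 + £100.61 = £9,300.61.
Total interest = total paid − principal = £9,300.61 − £6,910.00 = £2,390.61.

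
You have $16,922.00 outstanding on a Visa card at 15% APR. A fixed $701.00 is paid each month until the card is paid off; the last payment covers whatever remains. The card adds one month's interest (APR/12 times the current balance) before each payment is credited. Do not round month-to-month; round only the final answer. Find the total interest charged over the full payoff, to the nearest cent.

Monthly rate r = 15%/12 = 1.25% = 0.0125.
Payoff takes n = ⌈−ln(1 − rB₀/P)/ln(1+r)⌉ = ⌈28.913⌉ = 29 payments; the last is $640.48.
Total paid = 28·$701.00 + $640.48 = $20,268.48.
Total interest = total paid − principal = $20,268.48 − $16,922.00 = $3,346.48.

$3,346.48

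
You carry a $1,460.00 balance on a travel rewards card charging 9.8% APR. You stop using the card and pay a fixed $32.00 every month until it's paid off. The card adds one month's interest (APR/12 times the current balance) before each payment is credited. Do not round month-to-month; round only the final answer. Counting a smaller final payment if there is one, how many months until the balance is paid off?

58 payments

Monthly rate r = 9.8%/12 = 0.816667% = 0.00816667.
Recurrence: B ← B·(1+r) − $32.00.
Month 1: interest $11.92; balance after payment $1,439.92.
Month 2: interest $11.76; balance after payment $1,419.68.
Closed form: n = −ln(1 − rB₀/P)/ln(1+r) = −ln(0.6274)/ln(1.00817) ≈ 57.316, so the balance reaches zero during payment 58.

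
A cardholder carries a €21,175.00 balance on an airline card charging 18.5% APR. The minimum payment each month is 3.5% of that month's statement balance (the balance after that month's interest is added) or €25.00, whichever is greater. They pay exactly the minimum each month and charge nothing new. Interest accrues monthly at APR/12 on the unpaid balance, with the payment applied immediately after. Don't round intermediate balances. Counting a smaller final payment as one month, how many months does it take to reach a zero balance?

Monthly rate r = 18.5%/12 = 1.54167% = 0.0154167.
While 3.5% of the post-interest balance exceeds €25.00, each month B ← (B·(1+r))·(1 − 0.035), i.e. B shrinks by the factor (1+r)·0.965 = 0.97988.
This holds for months 1–168. Entering month 169 the balance is €696.07; 3.5% of the post-interest balance is now below €25.00, so the flat €25.00 minimum applies from here.
From month 169 a fixed €25.00 at rate r clears €696.07 in 37 more payments. Total: 168 + 37 = 205 months.

205 months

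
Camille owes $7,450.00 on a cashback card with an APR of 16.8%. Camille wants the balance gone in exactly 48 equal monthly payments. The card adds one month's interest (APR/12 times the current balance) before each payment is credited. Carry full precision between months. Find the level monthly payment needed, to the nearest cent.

Monthly rate r = 16.8%/12 = 1.4% = 0.014.
Level-payment amortization: P = B₀·r / (1 − (1+r)^(−n)) = 7450.00·0.014 / (1 − 1.014^(−48)).
Denominator 1 − (1+r)^(−48) = 0.486928182.
P = 104.3 / 0.486928182 ≈ 214.20.

$214.20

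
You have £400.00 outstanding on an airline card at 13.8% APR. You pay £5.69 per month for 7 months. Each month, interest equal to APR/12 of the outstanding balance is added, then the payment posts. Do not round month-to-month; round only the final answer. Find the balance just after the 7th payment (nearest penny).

Monthly rate r = 13.8%/12 = 1.15% = 0.0115.
Each month: B ← B·(1+r) − £5.69.
Month 1: interest £4.60; balance after payment £398.91.
Month 2: interest £4.59; balance after payment £397.81.
Month 3: interest £4.57; balance after payment £396.69.
Month 4: interest £4.56; balance after payment £395.56.
Month 5: interest £4.55; balance after payment £394.42.
Month 6: interest £4.54; balance after payment £393.27.
Month 7: interest £4.52; balance after payment £392.10.

£392.10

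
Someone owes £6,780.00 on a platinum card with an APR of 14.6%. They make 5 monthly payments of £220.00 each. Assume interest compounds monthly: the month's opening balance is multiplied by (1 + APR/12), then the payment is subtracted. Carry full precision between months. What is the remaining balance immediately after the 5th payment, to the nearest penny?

Monthly rate r = 14.6%/12 = 1.21667% = 0.0121667.
Each month: B ← B·(1+r) − £220.00.
Month 1: interest £82.49; balance after payment £6,642.49.
Month 2: interest £80.82; balance after payment £6,503.31.
Month 3: interest £79.12; balance after payment £6,362.43.
Month 4: interest £77.41; balance after payment £6,219.84.
Month 5: interest £75.67; balance after payment £6,075.51.

£6,075.51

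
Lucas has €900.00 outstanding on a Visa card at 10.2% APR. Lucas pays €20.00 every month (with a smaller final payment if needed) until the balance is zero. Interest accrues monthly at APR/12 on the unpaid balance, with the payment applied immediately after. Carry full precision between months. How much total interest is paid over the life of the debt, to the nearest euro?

€239

Monthly rate r = 10.2%/12 = 0.85% = 0.0085.
Payoff takes n = ⌈−ln(1 − rB₀/P)/ln(1+r)⌉ = ⌈56.956⌉ = 57 payments; the last is €19.11.
Total paid = 56·€20.00 + €19.11 = €1,139.11.
Total interest = total paid − principal = €1,139.11 − €900.00 = €239.11.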